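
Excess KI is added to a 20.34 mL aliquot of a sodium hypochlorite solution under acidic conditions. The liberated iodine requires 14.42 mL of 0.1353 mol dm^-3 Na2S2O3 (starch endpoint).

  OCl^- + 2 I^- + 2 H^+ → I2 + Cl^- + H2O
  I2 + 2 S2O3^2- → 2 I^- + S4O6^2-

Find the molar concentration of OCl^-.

n(S2O3^2-) = 0.01442 × 0.1353 = 1.951 × 10^-3 mol
n(I2) = n(S2O3^2-)/2 = 9.755 × 10^-4 mol
n(OCl^-) in the aliquot = 9.755 × 10^-4 mol (1:1 ratio)
[OCl^-] = 9.755 × 10^-4 / 0.02034 = 0.04796 mol/L

0.04796 mol/L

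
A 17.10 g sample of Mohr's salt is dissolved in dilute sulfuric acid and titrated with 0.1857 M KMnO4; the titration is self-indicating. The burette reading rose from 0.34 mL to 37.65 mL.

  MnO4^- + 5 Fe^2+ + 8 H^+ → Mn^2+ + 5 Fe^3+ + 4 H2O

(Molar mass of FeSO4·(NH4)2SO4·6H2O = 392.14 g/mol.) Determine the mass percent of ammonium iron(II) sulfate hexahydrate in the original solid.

79.44 %

n(KMnO4) = 0.03731 L × 0.1857 mol/L = 6.928 × 10^-3 mol
From the 5:1 ratio, n(FeSO4·(NH4)2SO4·6H2O) = 5/1 × 6.928 × 10^-3 = 0.03464 mol
mass of FeSO4·(NH4)2SO4·6H2O = 0.03464 × 392.14 g/mol = 13.58 g
% FeSO4·(NH4)2SO4·6H2O = 13.58 / 17.10 × 100 = 79.44 %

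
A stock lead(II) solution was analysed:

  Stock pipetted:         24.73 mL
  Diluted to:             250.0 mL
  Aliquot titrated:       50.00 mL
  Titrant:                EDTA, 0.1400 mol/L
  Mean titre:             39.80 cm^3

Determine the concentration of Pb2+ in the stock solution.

Pb^2+ + EDTA^4- → [Pb(EDTA)]^2-
n(EDTA) = 0.03980 × 0.1400 = 5.572 × 10^-3 mol
n(Pb2+) in the aliquot = 5.572 × 10^-3 mol (1:1 ratio)
[Pb2+]_dilute = 5.572 × 10^-3 / 0.05000 = 0.1114 mol/L
Dilution factor = 250.0 / 24.73 = 10.11
[Pb2+]_stock = 0.1114 × 10.11 = 1.127 mol/L

1.127 mol/L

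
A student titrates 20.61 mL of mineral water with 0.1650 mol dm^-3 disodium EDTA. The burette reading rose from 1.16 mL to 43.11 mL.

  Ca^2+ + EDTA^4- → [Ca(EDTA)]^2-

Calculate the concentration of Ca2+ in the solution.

0.3358 mol/L

n(EDTA) = 0.04195 L × 0.1650 mol/L = 6.922 × 10^-3 mol
n(Ca2+) = 6.922 × 10^-3 mol (1:1 mole ratio)
[Ca2+] = 6.922 × 10^-3 mol / 0.02061 L = 0.3358 mol/L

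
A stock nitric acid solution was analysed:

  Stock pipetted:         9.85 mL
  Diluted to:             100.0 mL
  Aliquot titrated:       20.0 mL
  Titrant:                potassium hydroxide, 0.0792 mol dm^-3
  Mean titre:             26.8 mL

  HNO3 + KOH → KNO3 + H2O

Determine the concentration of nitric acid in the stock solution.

1.08 mol/L

n(KOH) = 0.0268 × 0.0792 = 2.12 × 10^-3 mol
n(HNO3) in the aliquot = 2.12 × 10^-3 mol (1:1 ratio)
[HNO3]_dilute = 2.12 × 10^-3 / 0.0200 = 0.106 mol/L
Dilution factor = 100.0 / 9.85 = 10.15
[HNO3]_stock = 0.106 × 10.15 = 1.08 mol/L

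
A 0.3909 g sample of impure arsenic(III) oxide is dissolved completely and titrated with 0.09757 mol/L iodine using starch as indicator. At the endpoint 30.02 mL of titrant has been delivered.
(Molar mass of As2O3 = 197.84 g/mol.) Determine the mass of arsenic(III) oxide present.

0.2897 g

As2O3 + 2 I2 + 2 H2O → As2O5 + 4 HI
n(I2) = 0.03002 L × 0.09757 mol/L = 2.929 × 10^-3 mol
From the 1:2 ratio, n(As2O3) = 1/2 × 2.929 × 10^-3 = 1.465 × 10^-3 mol
mass of As2O3 = 1.465 × 10^-3 × 197.84 g/mol = 0.2897 g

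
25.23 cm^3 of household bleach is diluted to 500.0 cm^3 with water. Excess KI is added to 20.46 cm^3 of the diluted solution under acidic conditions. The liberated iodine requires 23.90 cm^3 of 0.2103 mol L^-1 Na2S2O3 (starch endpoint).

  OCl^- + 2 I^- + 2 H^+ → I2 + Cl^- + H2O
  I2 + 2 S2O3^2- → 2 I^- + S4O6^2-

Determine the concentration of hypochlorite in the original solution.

n(S2O3^2-) = 0.02390 × 0.2103 = 5.026 × 10^-3 mol
n(I2) = n(S2O3^2-)/2 = 2.513 × 10^-3 mol
n(OCl^-) in the aliquot = 2.513 × 10^-3 mol (1:1 ratio)
[OCl^-]_dilute = 2.513 × 10^-3 / 0.02046 = 0.1228 mol/L
[OCl^-]_original = 0.1228 × 500.0/25.23 = 2.434 mol/L

2.434 mol/L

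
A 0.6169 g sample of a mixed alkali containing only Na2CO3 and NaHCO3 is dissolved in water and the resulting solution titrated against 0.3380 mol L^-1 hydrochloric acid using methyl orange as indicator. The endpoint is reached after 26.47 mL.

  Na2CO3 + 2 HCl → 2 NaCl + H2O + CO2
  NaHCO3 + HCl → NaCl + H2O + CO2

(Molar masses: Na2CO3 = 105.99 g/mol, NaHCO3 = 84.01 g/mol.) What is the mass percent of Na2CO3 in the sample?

n(HCl) = 0.02647 × 0.3380 = 8.947 × 10^-3 mol
Let x = n(Na2CO3), y = n(NaHCO3).
Titrant: 2x + 1y = 8.947 × 10^-3;  mass: 105.99x + 84.01y = 0.6169
Solving, x = 2.172 × 10^-3 mol, y = 4.603 × 10^-3 mol
mass of Na2CO3 = 2.172 × 10^-3 × 105.99 = 0.2302 g
% Na2CO3 = 0.2302 / 0.6169 × 100 = 37.32 %

37.32 %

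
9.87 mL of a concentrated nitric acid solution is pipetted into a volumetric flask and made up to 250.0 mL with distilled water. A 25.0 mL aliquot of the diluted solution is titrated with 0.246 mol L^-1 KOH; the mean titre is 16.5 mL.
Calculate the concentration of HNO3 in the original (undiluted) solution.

HNO3 + KOH → KNO3 + H2O
n(KOH) = 0.0165 × 0.246 = 4.06 × 10^-3 mol
n(HNO3) in the aliquot = 4.06 × 10^-3 mol (1:1 ratio)
[HNO3]_dilute = 4.06 × 10^-3 / 0.0250 = 0.162 mol/L
Dilution factor = 250.0 / 9.87 = 25.33
[HNO3]_stock = 0.162 × 25.33 = 4.11 mol/L

4.11 mol/L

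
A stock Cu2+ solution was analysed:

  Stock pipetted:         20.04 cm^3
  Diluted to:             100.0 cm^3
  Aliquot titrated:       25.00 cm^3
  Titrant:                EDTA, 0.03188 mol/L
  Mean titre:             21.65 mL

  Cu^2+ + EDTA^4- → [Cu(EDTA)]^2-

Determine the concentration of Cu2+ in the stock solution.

0.1378 mol/L

n(EDTA) = 0.02165 × 0.03188 = 6.902 × 10^-4 mol
n(Cu2+) in the aliquot = 6.902 × 10^-4 mol (1:1 ratio)
[Cu2+]_dilute = 6.902 × 10^-4 / 0.02500 = 0.02761 mol/L
Dilution factor = 100.0 / 20.04 = 4.990
[Cu2+]_stock = 0.02761 × 4.990 = 0.1378 mol/L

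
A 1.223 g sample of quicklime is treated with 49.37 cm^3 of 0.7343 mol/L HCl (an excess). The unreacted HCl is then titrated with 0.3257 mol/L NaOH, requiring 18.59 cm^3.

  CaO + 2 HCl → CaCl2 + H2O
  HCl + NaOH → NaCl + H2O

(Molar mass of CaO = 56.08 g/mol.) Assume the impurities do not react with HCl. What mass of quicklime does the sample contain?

n(HCl) added = 0.04937 × 0.7343 = 0.03625 mol
n(NaOH) used in back-titration = 0.01859 × 0.3257 = 6.055 × 10^-3 mol
n(HCl) left over = 6.055 × 10^-3 mol (1:1 ratio)
n(HCl) consumed by analyte = 0.03625 − 6.055 × 10^-3 = 0.03020 mol
From the 1:2 ratio, n(CaO) = 1/2 × 0.03020 = 0.01510 mol
mass of CaO = 0.01510 × 56.08 = 0.8467 g

0.8467 g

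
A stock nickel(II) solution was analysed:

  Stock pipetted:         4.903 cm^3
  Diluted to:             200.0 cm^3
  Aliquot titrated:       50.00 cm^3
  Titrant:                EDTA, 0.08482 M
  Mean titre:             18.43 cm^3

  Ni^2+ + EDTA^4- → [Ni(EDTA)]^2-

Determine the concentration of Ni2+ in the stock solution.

1.275 M

n(EDTA) = 0.01843 × 0.08482 = 1.563 × 10^-3 mol
n(Ni2+) in the aliquot = 1.563 × 10^-3 mol (1:1 ratio)
[Ni2+]_dilute = 1.563 × 10^-3 / 0.05000 = 0.03126 mol/L
Dilution factor = 200.0 / 4.903 = 40.79
[Ni2+]_stock = 0.03126 × 40.79 = 1.275 mol/L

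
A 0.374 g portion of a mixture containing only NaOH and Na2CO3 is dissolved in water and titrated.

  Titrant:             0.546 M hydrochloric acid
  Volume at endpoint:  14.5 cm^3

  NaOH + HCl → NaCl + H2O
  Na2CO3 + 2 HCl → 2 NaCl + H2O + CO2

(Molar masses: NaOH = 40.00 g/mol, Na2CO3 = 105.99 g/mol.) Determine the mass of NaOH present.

0.140 g

n(HCl) = 0.0145 × 0.546 = 7.92 × 10^-3 mol
Let x = n(NaOH), y = n(Na2CO3).
Titrant: 1x + 2y = 7.92 × 10^-3;  mass: 40.00x + 105.99y = 0.374
Solving, x = 3.51 × 10^-3 mol, y = 2.21 × 10^-3 mol
mass of NaOH = 3.51 × 10^-3 × 40.00 = 0.140 g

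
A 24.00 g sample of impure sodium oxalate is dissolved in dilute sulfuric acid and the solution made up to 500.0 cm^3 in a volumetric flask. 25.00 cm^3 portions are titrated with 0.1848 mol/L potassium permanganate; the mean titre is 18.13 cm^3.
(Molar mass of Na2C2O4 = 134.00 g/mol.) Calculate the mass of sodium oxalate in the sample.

2 MnO4^- + 5 C2O4^2- + 16 H^+ → 2 Mn^2+ + 10 CO2 + 8 H2O
n(KMnO4) per titration = 0.01813 × 0.1848 = 3.350 × 10^-3 mol
From the 5:2 ratio, n(Na2C2O4) in each aliquot = 5/2 × 3.350 × 10^-3 = 8.376 × 10^-3 mol
n(Na2C2O4) in the whole flask = 8.376 × 10^-3 × 500.0/25.00 = 0.1675 mol
mass of Na2C2O4 = 0.1675 × 134.00 = 22.45 g

22.45 g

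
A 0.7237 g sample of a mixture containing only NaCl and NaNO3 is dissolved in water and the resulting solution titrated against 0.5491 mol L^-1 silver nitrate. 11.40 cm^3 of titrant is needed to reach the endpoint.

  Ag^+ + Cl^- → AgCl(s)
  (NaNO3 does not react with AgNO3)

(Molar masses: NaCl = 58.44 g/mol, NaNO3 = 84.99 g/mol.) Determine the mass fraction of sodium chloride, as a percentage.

50.55 %

n(AgNO3) = 0.01140 × 0.5491 = 6.260 × 10^-3 mol
Let x = n(NaCl), y = n(NaNO3).
Titrant: 1x = 6.260 × 10^-3;  mass: 58.44x + 84.99y = 0.7237
Solving, x = 6.260 × 10^-3 mol, y = 4.211 × 10^-3 mol
mass of NaCl = 6.260 × 10^-3 × 58.44 = 0.3658 g
% NaCl = 0.3658 / 0.7237 × 100 = 50.55 %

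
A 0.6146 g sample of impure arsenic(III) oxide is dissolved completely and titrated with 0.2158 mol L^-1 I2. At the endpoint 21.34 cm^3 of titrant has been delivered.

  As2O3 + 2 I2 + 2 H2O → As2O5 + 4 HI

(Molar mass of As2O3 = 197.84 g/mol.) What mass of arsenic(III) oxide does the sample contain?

n(I2) = 0.02134 L × 0.2158 mol/L = 4.605 × 10^-3 mol
From the 1:2 ratio, n(As2O3) = 1/2 × 4.605 × 10^-3 = 2.303 × 10^-3 mol
mass of As2O3 = 2.303 × 10^-3 × 197.84 g/mol = 0.4555 g

0.4555 g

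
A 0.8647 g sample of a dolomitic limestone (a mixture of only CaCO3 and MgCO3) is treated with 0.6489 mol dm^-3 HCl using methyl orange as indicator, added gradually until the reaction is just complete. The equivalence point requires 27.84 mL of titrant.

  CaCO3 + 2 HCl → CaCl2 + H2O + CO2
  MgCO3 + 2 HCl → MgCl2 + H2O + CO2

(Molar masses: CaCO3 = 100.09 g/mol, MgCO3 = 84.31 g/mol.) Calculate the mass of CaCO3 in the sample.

n(HCl) = 0.02784 × 0.6489 = 0.01807 mol
Let x = n(CaCO3), y = n(MgCO3).
Titrant: 2x + 2y = 0.01807;  mass: 100.09x + 84.31y = 0.8647
Solving, x = 6.537 × 10^-3 mol, y = 2.496 × 10^-3 mol
mass of CaCO3 = 6.537 × 10^-3 × 100.09 = 0.6543 g

0.6543 g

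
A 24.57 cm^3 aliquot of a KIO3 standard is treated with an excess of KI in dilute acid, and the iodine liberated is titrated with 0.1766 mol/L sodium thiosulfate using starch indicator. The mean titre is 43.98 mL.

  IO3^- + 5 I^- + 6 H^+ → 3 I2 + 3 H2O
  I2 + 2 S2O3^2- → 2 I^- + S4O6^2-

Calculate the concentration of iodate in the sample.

n(S2O3^2-) = 0.04398 × 0.1766 = 7.767 × 10^-3 mol
n(I2) = n(S2O3^2-)/2 = 3.883 × 10^-3 mol
From the 1:3 ratio, n(IO3^-) in the aliquot = 1/3 × 3.883 × 10^-3 = 1.294 × 10^-3 mol
[IO3^-] = 1.294 × 10^-3 / 0.02457 = 0.05269 mol/L

0.05269 mol/L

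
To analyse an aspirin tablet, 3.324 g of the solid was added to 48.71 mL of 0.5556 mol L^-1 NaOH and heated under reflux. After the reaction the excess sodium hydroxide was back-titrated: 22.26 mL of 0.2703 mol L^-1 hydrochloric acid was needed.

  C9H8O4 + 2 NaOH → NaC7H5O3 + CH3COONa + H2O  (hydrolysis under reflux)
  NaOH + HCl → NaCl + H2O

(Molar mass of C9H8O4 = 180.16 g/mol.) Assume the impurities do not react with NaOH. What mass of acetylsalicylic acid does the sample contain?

n(NaOH) added = 0.04871 × 0.5556 = 0.02706 mol
n(HCl) used in back-titration = 0.02226 × 0.2703 = 6.017 × 10^-3 mol
n(NaOH) left over = 6.017 × 10^-3 mol (1:1 ratio)
n(NaOH) consumed by analyte = 0.02706 − 6.017 × 10^-3 = 0.02105 mol
From the 1:2 ratio, n(C9H8O4) = 1/2 × 0.02105 = 0.01052 mol
mass of C9H8O4 = 0.01052 × 180.16 = 1.896 g

1.896 g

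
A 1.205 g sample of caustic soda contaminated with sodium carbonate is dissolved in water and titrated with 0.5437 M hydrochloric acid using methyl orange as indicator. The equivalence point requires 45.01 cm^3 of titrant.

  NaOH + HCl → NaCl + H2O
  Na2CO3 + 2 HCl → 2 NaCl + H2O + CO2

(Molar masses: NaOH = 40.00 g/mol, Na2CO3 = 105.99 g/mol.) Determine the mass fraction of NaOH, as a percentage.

n(HCl) = 0.04501 × 0.5437 = 0.02447 mol
Let x = n(NaOH), y = n(Na2CO3).
Titrant: 1x + 2y = 0.02447;  mass: 40.00x + 105.99y = 1.205
Solving, x = 7.071 × 10^-3 mol, y = 8.700 × 10^-3 mol
mass of NaOH = 7.071 × 10^-3 × 40.00 = 0.2828 g
% NaOH = 0.2828 / 1.205 × 100 = 23.47 %

23.47 %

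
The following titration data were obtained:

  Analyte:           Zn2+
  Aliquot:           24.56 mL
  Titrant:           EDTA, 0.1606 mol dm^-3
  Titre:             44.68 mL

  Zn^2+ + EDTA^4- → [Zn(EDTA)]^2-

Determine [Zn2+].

0.2922 mol/L

n(EDTA) = 0.04468 L × 0.1606 mol/L = 7.176 × 10^-3 mol
n(Zn2+) = 7.176 × 10^-3 mol (1:1 mole ratio)
[Zn2+] = 7.176 × 10^-3 mol / 0.02456 L = 0.2922 mol/L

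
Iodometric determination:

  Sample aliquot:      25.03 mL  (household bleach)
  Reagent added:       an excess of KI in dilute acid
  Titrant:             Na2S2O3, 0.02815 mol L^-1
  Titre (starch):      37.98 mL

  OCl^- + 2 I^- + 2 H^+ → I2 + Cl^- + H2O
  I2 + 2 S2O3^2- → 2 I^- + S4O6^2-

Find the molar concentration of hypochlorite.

0.02136 mol/L

n(S2O3^2-) = 0.03798 × 0.02815 = 1.069 × 10^-3 mol
n(I2) = n(S2O3^2-)/2 = 5.346 × 10^-4 mol
n(OCl^-) in the aliquot = 5.346 × 10^-4 mol (1:1 ratio)
[OCl^-] = 5.346 × 10^-4 / 0.02503 = 0.02136 mol/L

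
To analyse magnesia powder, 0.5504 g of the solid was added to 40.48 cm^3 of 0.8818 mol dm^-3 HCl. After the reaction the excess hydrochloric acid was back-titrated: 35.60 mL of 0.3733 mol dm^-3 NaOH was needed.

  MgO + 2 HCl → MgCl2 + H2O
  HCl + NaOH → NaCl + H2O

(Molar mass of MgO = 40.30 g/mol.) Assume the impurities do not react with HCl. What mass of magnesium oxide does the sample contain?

n(HCl) added = 0.04048 × 0.8818 = 0.03570 mol
n(NaOH) used in back-titration = 0.03560 × 0.3733 = 0.01329 mol
n(HCl) left over = 0.01329 mol (1:1 ratio)
n(HCl) consumed by analyte = 0.03570 − 0.01329 = 0.02241 mol
From the 1:2 ratio, n(MgO) = 1/2 × 0.02241 = 0.01120 mol
mass of MgO = 0.01120 × 40.30 = 0.4515 g

0.4515 g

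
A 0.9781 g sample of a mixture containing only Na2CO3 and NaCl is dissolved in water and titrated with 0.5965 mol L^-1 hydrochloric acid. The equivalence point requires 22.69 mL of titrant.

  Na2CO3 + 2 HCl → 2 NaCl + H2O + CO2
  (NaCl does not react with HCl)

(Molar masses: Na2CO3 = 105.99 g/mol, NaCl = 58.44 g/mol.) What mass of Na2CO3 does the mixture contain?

0.7173 g

n(HCl) = 0.02269 × 0.5965 = 0.01353 mol
Let x = n(Na2CO3), y = n(NaCl).
Titrant: 2x = 0.01353;  mass: 105.99x + 58.44y = 0.9781
Solving, x = 6.767 × 10^-3 mol, y = 4.463 × 10^-3 mol
mass of Na2CO3 = 6.767 × 10^-3 × 105.99 = 0.7173 g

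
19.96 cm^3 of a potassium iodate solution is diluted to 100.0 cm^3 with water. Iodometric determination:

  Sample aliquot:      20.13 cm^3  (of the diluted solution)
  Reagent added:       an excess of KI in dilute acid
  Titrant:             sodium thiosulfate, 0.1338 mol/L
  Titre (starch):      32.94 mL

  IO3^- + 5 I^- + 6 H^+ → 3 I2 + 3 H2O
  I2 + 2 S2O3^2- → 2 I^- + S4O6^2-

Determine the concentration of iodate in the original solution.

0.1828 mol/L

n(S2O3^2-) = 0.03294 × 0.1338 = 4.407 × 10^-3 mol
n(I2) = n(S2O3^2-)/2 = 2.204 × 10^-3 mol
From the 1:3 ratio, n(IO3^-) in the aliquot = 1/3 × 2.204 × 10^-3 = 7.346 × 10^-4 mol
[IO3^-]_dilute = 7.346 × 10^-4 / 0.02013 = 0.03649 mol/L
[IO3^-]_original = 0.03649 × 100.0/19.96 = 0.1828 mol/L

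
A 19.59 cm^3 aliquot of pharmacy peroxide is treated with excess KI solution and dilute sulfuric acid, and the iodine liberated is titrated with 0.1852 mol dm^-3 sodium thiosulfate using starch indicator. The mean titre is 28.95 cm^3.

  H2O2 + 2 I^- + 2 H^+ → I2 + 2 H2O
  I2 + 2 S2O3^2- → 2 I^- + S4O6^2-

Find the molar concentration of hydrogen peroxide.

n(S2O3^2-) = 0.02895 × 0.1852 = 5.362 × 10^-3 mol
n(I2) = n(S2O3^2-)/2 = 2.681 × 10^-3 mol
n(H2O2) in the aliquot = 2.681 × 10^-3 mol (1:1 ratio)
[H2O2] = 2.681 × 10^-3 / 0.01959 = 0.1368 mol/L

0.1368 mol/L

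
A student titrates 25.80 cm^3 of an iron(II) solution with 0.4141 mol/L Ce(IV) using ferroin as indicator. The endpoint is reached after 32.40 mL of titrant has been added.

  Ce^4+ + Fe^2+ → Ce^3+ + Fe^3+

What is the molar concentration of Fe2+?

0.5200 mol/L

n(Ce4+) = 0.03240 L × 0.4141 mol/L = 0.01342 mol
n(Fe2+) = 0.01342 mol (1:1 mole ratio)
[Fe2+] = 0.01342 mol / 0.02580 L = 0.5200 mol/L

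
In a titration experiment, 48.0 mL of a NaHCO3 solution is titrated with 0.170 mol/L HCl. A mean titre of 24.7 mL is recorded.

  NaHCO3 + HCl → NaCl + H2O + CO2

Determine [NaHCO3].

0.0875 mol/L

n(HCl) = 0.0247 L × 0.170 mol/L = 4.20 × 10^-3 mol
n(NaHCO3) = 4.20 × 10^-3 mol (1:1 mole ratio)
[NaHCO3] = 4.20 × 10^-3 mol / 0.0480 L = 0.0875 mol/L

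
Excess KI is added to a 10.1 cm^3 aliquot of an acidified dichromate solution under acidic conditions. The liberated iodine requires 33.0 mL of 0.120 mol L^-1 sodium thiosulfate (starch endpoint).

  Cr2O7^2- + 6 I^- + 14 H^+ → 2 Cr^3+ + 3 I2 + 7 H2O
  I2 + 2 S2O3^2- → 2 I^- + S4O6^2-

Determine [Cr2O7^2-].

n(S2O3^2-) = 0.0330 × 0.120 = 3.96 × 10^-3 mol
n(I2) = n(S2O3^2-)/2 = 1.98 × 10^-3 mol
From the 1:3 ratio, n(Cr2O7^2-) in the aliquot = 1/3 × 1.98 × 10^-3 = 6.60 × 10^-4 mol
[Cr2O7^2-] = 6.60 × 10^-4 / 0.0101 = 0.0653 mol/L

0.0653 mol/L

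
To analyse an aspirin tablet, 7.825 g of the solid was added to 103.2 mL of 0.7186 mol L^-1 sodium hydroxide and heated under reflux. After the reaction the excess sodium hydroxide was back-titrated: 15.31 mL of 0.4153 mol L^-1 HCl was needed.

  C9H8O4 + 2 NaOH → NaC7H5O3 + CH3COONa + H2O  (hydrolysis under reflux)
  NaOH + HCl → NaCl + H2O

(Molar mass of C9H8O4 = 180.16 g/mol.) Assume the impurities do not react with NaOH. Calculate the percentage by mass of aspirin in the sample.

78.05 %

n(NaOH) added = 0.1032 × 0.7186 = 0.07416 mol
n(HCl) used in back-titration = 0.01531 × 0.4153 = 6.358 × 10^-3 mol
n(NaOH) left over = 6.358 × 10^-3 mol (1:1 ratio)
n(NaOH) consumed by analyte = 0.07416 − 6.358 × 10^-3 = 0.06780 mol
From the 1:2 ratio, n(C9H8O4) = 1/2 × 0.06780 = 0.03390 mol
mass of C9H8O4 = 0.03390 × 180.16 = 6.108 g
% C9H8O4 = 6.108 / 7.825 × 100 = 78.05 %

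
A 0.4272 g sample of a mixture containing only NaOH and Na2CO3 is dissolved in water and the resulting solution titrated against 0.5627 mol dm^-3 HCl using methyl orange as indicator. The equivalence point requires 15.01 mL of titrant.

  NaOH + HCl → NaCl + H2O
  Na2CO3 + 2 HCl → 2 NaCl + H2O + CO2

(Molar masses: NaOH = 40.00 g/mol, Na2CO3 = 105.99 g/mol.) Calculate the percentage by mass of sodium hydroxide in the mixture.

n(HCl) = 0.01501 × 0.5627 = 8.446 × 10^-3 mol
Let x = n(NaOH), y = n(Na2CO3).
Titrant: 1x + 2y = 8.446 × 10^-3;  mass: 40.00x + 105.99y = 0.4272
Solving, x = 1.570 × 10^-3 mol, y = 3.438 × 10^-3 mol
mass of NaOH = 1.570 × 10^-3 × 40.00 = 0.06280 g
% NaOH = 0.06280 / 0.4272 × 100 = 14.70 %

14.70 %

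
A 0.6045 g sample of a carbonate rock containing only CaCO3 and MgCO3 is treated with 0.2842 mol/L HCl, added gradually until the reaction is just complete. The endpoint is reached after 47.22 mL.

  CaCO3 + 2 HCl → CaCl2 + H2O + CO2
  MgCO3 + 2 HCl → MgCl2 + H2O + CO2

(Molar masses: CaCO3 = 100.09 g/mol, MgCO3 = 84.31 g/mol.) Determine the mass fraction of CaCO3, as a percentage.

n(HCl) = 0.04722 × 0.2842 = 0.01342 mol
Let x = n(CaCO3), y = n(MgCO3).
Titrant: 2x + 2y = 0.01342;  mass: 100.09x + 84.31y = 0.6045
Solving, x = 2.458 × 10^-3 mol, y = 4.252 × 10^-3 mol
mass of CaCO3 = 2.458 × 10^-3 × 100.09 = 0.2460 g
% CaCO3 = 0.2460 / 0.6045 × 100 = 40.69 %

40.69 %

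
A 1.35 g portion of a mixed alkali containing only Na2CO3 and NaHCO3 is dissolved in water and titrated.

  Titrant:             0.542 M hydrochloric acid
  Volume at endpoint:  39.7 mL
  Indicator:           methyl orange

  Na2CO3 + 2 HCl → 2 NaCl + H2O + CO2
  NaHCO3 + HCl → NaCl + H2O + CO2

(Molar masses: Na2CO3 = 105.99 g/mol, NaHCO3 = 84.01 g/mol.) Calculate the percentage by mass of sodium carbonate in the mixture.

n(HCl) = 0.0397 × 0.542 = 0.0215 mol
Let x = n(Na2CO3), y = n(NaHCO3).
Titrant: 2x + 1y = 0.0215;  mass: 105.99x + 84.01y = 1.35
Solving, x = 7.38 × 10^-3 mol, y = 6.76 × 10^-3 mol
mass of Na2CO3 = 7.38 × 10^-3 × 105.99 = 0.782 g
% Na2CO3 = 0.782 / 1.35 × 100 = 57.9 %

57.9 %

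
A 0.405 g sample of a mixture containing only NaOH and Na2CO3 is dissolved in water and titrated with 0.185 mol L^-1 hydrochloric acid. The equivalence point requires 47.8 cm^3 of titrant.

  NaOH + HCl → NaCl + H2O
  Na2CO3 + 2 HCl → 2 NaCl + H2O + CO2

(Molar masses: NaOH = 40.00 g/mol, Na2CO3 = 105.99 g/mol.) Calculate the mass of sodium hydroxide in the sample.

n(HCl) = 0.0478 × 0.185 = 8.84 × 10^-3 mol
Let x = n(NaOH), y = n(Na2CO3).
Titrant: 1x + 2y = 8.84 × 10^-3;  mass: 40.00x + 105.99y = 0.405
Solving, x = 4.90 × 10^-3 mol, y = 1.97 × 10^-3 mol
mass of NaOH = 4.90 × 10^-3 × 40.00 = 0.196 g

0.196 g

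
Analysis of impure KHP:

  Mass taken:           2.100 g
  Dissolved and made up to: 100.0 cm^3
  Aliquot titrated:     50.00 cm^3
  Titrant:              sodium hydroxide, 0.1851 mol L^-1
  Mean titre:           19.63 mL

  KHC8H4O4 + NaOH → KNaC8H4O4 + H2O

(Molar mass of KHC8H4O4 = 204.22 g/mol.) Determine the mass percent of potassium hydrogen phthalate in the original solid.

n(NaOH) per titration = 0.01963 × 0.1851 = 3.634 × 10^-3 mol
n(KHC8H4O4) in each aliquot = 3.634 × 10^-3 mol (1:1 ratio)
n(KHC8H4O4) in the whole flask = 3.634 × 10^-3 × 100.0/50.00 = 7.267 × 10^-3 mol
mass of KHC8H4O4 = 7.267 × 10^-3 × 204.22 = 1.484 g
% KHC8H4O4 = 1.484 / 2.100 × 100 = 70.67 %

70.67 %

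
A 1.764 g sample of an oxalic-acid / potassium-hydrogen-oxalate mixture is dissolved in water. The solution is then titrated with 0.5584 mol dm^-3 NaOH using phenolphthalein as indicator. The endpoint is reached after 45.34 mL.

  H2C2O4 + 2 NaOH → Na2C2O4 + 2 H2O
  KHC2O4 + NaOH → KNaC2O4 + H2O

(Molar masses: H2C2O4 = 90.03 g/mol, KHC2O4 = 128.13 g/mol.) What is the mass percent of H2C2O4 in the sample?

45.44 %

n(NaOH) = 0.04534 × 0.5584 = 0.02532 mol
Let x = n(H2C2O4), y = n(KHC2O4).
Titrant: 2x + 1y = 0.02532;  mass: 90.03x + 128.13y = 1.764
Solving, x = 8.903 × 10^-3 mol, y = 7.511 × 10^-3 mol
mass of H2C2O4 = 8.903 × 10^-3 × 90.03 = 0.8016 g
% H2C2O4 = 0.8016 / 1.764 × 100 = 45.44 %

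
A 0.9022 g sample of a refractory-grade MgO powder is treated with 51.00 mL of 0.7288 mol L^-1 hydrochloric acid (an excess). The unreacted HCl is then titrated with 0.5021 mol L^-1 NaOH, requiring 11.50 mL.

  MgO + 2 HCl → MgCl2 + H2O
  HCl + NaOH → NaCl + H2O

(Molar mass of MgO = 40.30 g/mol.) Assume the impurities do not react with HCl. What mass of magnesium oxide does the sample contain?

n(HCl) added = 0.05100 × 0.7288 = 0.03717 mol
n(NaOH) used in back-titration = 0.01150 × 0.5021 = 5.774 × 10^-3 mol
n(HCl) left over = 5.774 × 10^-3 mol (1:1 ratio)
n(HCl) consumed by analyte = 0.03717 − 5.774 × 10^-3 = 0.03139 mol
From the 1:2 ratio, n(MgO) = 1/2 × 0.03139 = 0.01570 mol
mass of MgO = 0.01570 × 40.30 = 0.6326 g

0.6326 g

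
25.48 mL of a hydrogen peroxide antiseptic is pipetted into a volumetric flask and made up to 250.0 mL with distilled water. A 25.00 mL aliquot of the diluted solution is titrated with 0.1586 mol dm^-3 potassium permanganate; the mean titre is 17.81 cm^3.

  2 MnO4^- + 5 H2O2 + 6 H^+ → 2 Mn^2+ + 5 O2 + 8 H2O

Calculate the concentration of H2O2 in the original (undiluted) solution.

2.771 mol/L

n(KMnO4) = 0.01781 × 0.1586 = 2.825 × 10^-3 mol
From the 5:2 ratio, n(H2O2) in the aliquot = 5/2 × 2.825 × 10^-3 = 7.062 × 10^-3 mol
[H2O2]_dilute = 7.062 × 10^-3 / 0.02500 = 0.2825 mol/L
Dilution factor = 250.0 / 25.48 = 9.812
[H2O2]_stock = 0.2825 × 9.812 = 2.771 mol/L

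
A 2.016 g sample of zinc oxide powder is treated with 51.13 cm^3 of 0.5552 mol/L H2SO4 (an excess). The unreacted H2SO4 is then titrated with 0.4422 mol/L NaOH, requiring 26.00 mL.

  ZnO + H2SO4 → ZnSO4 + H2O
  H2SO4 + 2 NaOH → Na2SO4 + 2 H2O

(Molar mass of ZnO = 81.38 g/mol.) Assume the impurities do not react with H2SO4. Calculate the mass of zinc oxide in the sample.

1.842 g

n(H2SO4) added = 0.05113 × 0.5552 = 0.02839 mol
n(NaOH) used in back-titration = 0.02600 × 0.4422 = 0.01150 mol
From the 1:2 ratio, n(H2SO4) left over = 1/2 × 0.01150 = 5.749 × 10^-3 mol
n(H2SO4) consumed by analyte = 0.02839 − 5.749 × 10^-3 = 0.02264 mol
n(ZnO) = 0.02264 mol (1:1 ratio)
mass of ZnO = 0.02264 × 81.38 = 1.842 g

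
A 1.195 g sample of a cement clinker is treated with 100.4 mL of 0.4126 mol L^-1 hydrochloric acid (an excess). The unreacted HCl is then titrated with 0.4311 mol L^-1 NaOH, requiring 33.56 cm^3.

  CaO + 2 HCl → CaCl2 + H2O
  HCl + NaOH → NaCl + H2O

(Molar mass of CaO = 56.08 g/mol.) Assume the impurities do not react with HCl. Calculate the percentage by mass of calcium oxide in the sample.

63.25 %

n(HCl) added = 0.1004 × 0.4126 = 0.04143 mol
n(NaOH) used in back-titration = 0.03356 × 0.4311 = 0.01447 mol
n(HCl) left over = 0.01447 mol (1:1 ratio)
n(HCl) consumed by analyte = 0.04143 − 0.01447 = 0.02696 mol
From the 1:2 ratio, n(CaO) = 1/2 × 0.02696 = 0.01348 mol
mass of CaO = 0.01348 × 56.08 = 0.7559 g
% CaO = 0.7559 / 1.195 × 100 = 63.25 %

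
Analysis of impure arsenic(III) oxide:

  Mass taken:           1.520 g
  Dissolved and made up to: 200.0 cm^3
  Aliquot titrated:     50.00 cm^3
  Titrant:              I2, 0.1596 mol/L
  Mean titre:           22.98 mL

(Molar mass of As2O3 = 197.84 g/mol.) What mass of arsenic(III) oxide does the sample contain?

1.451 g

As2O3 + 2 I2 + 2 H2O → As2O5 + 4 HI
n(I2) per titration = 0.02298 × 0.1596 = 3.668 × 10^-3 mol
From the 1:2 ratio, n(As2O3) in each aliquot = 1/2 × 3.668 × 10^-3 = 1.834 × 10^-3 mol
n(As2O3) in the whole flask = 1.834 × 10^-3 × 200.0/50.00 = 7.335 × 10^-3 mol
mass of As2O3 = 7.335 × 10^-3 × 197.84 = 1.451 g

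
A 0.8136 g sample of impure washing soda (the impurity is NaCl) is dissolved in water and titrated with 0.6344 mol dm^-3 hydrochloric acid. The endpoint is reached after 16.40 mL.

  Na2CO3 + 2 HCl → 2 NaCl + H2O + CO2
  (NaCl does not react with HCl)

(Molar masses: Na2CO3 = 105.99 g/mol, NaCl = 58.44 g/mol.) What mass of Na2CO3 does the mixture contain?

n(HCl) = 0.01640 × 0.6344 = 0.01040 mol
Let x = n(Na2CO3), y = n(NaCl).
Titrant: 2x = 0.01040;  mass: 105.99x + 58.44y = 0.8136
Solving, x = 5.202 × 10^-3 mol, y = 4.487 × 10^-3 mol
mass of Na2CO3 = 5.202 × 10^-3 × 105.99 = 0.5514 g

0.5514 g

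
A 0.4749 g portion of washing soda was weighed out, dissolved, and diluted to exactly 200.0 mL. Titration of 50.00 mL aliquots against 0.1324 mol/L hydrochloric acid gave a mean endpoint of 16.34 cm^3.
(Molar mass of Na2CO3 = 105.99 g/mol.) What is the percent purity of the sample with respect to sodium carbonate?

Na2CO3 + 2 HCl → 2 NaCl + H2O + CO2
n(HCl) per titration = 0.01634 × 0.1324 = 2.163 × 10^-3 mol
From the 1:2 ratio, n(Na2CO3) in each aliquot = 1/2 × 2.163 × 10^-3 = 1.082 × 10^-3 mol
n(Na2CO3) in the whole flask = 1.082 × 10^-3 × 200.0/50.00 = 4.327 × 10^-3 mol
mass of Na2CO3 = 4.327 × 10^-3 × 105.99 = 0.4586 g
% Na2CO3 = 0.4586 / 0.4749 × 100 = 96.57 %

96.57 %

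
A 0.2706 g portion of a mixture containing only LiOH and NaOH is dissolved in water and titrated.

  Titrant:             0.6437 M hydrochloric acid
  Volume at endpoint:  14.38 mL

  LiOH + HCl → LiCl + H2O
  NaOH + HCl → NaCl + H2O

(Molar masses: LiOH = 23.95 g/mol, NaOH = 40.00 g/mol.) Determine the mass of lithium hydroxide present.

0.1487 g

n(HCl) = 0.01438 × 0.6437 = 9.256 × 10^-3 mol
Let x = n(LiOH), y = n(NaOH).
Titrant: 1x + 1y = 9.256 × 10^-3;  mass: 23.95x + 40.00y = 0.2706
Solving, x = 6.209 × 10^-3 mol, y = 3.047 × 10^-3 mol
mass of LiOH = 6.209 × 10^-3 × 23.95 = 0.1487 g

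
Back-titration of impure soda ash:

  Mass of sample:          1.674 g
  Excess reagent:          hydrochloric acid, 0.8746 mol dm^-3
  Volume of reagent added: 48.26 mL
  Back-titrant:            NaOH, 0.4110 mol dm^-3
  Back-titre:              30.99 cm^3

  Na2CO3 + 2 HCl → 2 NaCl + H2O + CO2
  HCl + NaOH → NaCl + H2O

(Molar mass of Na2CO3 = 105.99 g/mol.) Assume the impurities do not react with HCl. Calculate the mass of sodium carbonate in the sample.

n(HCl) added = 0.04826 × 0.8746 = 0.04221 mol
n(NaOH) used in back-titration = 0.03099 × 0.4110 = 0.01274 mol
n(HCl) left over = 0.01274 mol (1:1 ratio)
n(HCl) consumed by analyte = 0.04221 − 0.01274 = 0.02947 mol
From the 1:2 ratio, n(Na2CO3) = 1/2 × 0.02947 = 0.01474 mol
mass of Na2CO3 = 0.01474 × 105.99 = 1.562 g

1.562 g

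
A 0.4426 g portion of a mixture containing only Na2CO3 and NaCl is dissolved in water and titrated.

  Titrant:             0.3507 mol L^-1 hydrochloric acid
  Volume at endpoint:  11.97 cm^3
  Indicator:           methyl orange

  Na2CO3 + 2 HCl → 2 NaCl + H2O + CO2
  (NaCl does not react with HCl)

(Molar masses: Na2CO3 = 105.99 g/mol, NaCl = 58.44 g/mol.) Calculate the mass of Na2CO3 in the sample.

0.2225 g

n(HCl) = 0.01197 × 0.3507 = 4.198 × 10^-3 mol
Let x = n(Na2CO3), y = n(NaCl).
Titrant: 2x = 4.198 × 10^-3;  mass: 105.99x + 58.44y = 0.4426
Solving, x = 2.099 × 10^-3 mol, y = 3.767 × 10^-3 mol
mass of Na2CO3 = 2.099 × 10^-3 × 105.99 = 0.2225 g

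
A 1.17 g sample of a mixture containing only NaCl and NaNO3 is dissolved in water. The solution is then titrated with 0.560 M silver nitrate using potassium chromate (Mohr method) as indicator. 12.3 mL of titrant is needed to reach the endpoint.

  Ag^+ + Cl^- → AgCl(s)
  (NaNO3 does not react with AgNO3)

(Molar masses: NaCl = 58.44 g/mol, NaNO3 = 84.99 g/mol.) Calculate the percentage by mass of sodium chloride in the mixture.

34.4 %

n(AgNO3) = 0.0123 × 0.560 = 6.89 × 10^-3 mol
Let x = n(NaCl), y = n(NaNO3).
Titrant: 1x = 6.89 × 10^-3;  mass: 58.44x + 84.99y = 1.17
Solving, x = 6.89 × 10^-3 mol, y = 9.03 × 10^-3 mol
mass of NaCl = 6.89 × 10^-3 × 58.44 = 0.403 g
% NaCl = 0.403 / 1.17 × 100 = 34.4 %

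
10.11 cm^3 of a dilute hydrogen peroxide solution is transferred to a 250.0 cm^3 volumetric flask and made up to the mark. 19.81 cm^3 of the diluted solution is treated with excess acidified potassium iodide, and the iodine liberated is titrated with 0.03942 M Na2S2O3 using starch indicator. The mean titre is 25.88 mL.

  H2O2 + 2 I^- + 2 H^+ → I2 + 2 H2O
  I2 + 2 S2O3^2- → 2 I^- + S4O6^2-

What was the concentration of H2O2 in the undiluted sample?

0.6367 M

n(S2O3^2-) = 0.02588 × 0.03942 = 1.020 × 10^-3 mol
n(I2) = n(S2O3^2-)/2 = 5.101 × 10^-4 mol
n(H2O2) in the aliquot = 5.101 × 10^-4 mol (1:1 ratio)
[H2O2]_dilute = 5.101 × 10^-4 / 0.01981 = 0.02575 mol/L
[H2O2]_original = 0.02575 × 250.0/10.11 = 0.6367 mol/L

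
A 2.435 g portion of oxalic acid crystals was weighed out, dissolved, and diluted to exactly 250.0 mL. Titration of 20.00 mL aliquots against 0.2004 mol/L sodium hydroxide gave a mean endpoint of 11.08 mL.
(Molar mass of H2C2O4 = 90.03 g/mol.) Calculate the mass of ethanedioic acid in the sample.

H2C2O4 + 2 NaOH → Na2C2O4 + 2 H2O
n(NaOH) per titration = 0.01108 × 0.2004 = 2.220 × 10^-3 mol
From the 1:2 ratio, n(H2C2O4) in each aliquot = 1/2 × 2.220 × 10^-3 = 1.110 × 10^-3 mol
n(H2C2O4) in the whole flask = 1.110 × 10^-3 × 250.0/20.00 = 0.01388 mol
mass of H2C2O4 = 0.01388 × 90.03 = 1.249 g

1.249 g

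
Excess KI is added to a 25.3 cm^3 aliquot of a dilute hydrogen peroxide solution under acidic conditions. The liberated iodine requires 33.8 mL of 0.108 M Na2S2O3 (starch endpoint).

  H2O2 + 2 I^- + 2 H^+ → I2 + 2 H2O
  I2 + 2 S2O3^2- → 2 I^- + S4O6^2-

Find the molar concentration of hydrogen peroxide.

0.0721 M

n(S2O3^2-) = 0.0338 × 0.108 = 3.65 × 10^-3 mol
n(I2) = n(S2O3^2-)/2 = 1.83 × 10^-3 mol
n(H2O2) in the aliquot = 1.83 × 10^-3 mol (1:1 ratio)
[H2O2] = 1.83 × 10^-3 / 0.0253 = 0.0721 mol/L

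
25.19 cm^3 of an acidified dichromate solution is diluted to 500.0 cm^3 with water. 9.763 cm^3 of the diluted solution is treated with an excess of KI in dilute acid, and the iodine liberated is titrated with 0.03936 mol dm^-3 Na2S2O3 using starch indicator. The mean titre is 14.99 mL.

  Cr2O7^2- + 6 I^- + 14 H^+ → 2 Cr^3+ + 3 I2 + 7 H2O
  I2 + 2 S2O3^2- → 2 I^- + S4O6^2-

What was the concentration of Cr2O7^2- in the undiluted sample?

0.1999 mol/L

n(S2O3^2-) = 0.01499 × 0.03936 = 5.900 × 10^-4 mol
n(I2) = n(S2O3^2-)/2 = 2.950 × 10^-4 mol
From the 1:3 ratio, n(Cr2O7^2-) in the aliquot = 1/3 × 2.950 × 10^-4 = 9.833 × 10^-5 mol
[Cr2O7^2-]_dilute = 9.833 × 10^-5 / 0.009763 = 0.01007 mol/L
[Cr2O7^2-]_original = 0.01007 × 500.0/25.19 = 0.1999 mol/L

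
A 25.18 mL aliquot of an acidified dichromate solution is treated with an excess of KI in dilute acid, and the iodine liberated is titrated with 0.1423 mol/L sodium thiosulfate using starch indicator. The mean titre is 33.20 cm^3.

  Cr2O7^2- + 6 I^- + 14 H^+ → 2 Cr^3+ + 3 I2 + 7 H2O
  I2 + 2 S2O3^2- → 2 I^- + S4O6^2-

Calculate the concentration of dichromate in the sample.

0.03127 mol/L

n(S2O3^2-) = 0.03320 × 0.1423 = 4.724 × 10^-3 mol
n(I2) = n(S2O3^2-)/2 = 2.362 × 10^-3 mol
From the 1:3 ratio, n(Cr2O7^2-) in the aliquot = 1/3 × 2.362 × 10^-3 = 7.874 × 10^-4 mol
[Cr2O7^2-] = 7.874 × 10^-4 / 0.02518 = 0.03127 mol/L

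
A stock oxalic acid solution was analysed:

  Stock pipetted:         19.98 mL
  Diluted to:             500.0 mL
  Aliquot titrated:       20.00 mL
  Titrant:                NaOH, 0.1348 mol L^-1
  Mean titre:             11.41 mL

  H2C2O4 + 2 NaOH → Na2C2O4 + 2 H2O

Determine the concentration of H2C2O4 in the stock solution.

n(NaOH) = 0.01141 × 0.1348 = 1.538 × 10^-3 mol
From the 1:2 ratio, n(H2C2O4) in the aliquot = 1/2 × 1.538 × 10^-3 = 7.690 × 10^-4 mol
[H2C2O4]_dilute = 7.690 × 10^-4 / 0.02000 = 0.03845 mol/L
Dilution factor = 500.0 / 19.98 = 25.03
[H2C2O4]_stock = 0.03845 × 25.03 = 0.9623 mol/L

0.9623 mol/L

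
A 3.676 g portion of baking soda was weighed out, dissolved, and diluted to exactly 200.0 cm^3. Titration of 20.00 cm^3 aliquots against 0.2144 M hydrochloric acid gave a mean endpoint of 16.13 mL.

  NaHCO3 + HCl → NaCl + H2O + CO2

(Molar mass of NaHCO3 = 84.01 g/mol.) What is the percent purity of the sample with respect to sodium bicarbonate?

n(HCl) per titration = 0.01613 × 0.2144 = 3.458 × 10^-3 mol
n(NaHCO3) in each aliquot = 3.458 × 10^-3 mol (1:1 ratio)
n(NaHCO3) in the whole flask = 3.458 × 10^-3 × 200.0/20.00 = 0.03458 mol
mass of NaHCO3 = 0.03458 × 84.01 = 2.905 g
% NaHCO3 = 2.905 / 3.676 × 100 = 79.03 %

79.03 %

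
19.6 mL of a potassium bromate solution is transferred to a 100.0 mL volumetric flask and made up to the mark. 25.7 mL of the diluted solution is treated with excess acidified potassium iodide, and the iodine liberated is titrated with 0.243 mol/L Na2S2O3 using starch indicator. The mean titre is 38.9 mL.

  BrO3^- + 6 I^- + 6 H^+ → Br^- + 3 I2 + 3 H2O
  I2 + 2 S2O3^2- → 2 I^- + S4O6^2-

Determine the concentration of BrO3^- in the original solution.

0.313 mol/L

n(S2O3^2-) = 0.0389 × 0.243 = 9.45 × 10^-3 mol
n(I2) = n(S2O3^2-)/2 = 4.73 × 10^-3 mol
From the 1:3 ratio, n(BrO3^-) in the aliquot = 1/3 × 4.73 × 10^-3 = 1.58 × 10^-3 mol
[BrO3^-]_dilute = 1.58 × 10^-3 / 0.0257 = 0.0613 mol/L
[BrO3^-]_original = 0.0613 × 100.0/19.6 = 0.313 mol/L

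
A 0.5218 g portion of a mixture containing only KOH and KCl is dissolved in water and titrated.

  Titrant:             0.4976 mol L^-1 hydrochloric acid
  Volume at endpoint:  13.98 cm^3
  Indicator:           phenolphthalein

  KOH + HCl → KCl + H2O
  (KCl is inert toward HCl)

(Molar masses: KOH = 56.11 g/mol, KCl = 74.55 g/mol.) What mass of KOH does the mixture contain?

0.3903 g

n(HCl) = 0.01398 × 0.4976 = 6.956 × 10^-3 mol
Let x = n(KOH), y = n(KCl).
Titrant: 1x = 6.956 × 10^-3;  mass: 56.11x + 74.55y = 0.5218
Solving, x = 6.956 × 10^-3 mol, y = 1.764 × 10^-3 mol
mass of KOH = 6.956 × 10^-3 × 56.11 = 0.3903 g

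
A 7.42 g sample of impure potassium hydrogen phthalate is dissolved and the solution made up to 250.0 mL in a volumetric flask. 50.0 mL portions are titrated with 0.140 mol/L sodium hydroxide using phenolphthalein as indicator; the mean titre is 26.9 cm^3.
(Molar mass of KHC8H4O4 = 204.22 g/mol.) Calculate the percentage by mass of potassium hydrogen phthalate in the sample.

51.8 %

KHC8H4O4 + NaOH → KNaC8H4O4 + H2O
n(NaOH) per titration = 0.0269 × 0.140 = 3.77 × 10^-3 mol
n(KHC8H4O4) in each aliquot = 3.77 × 10^-3 mol (1:1 ratio)
n(KHC8H4O4) in the whole flask = 3.77 × 10^-3 × 250.0/50.0 = 0.0188 mol
mass of KHC8H4O4 = 0.0188 × 204.22 = 3.85 g
% KHC8H4O4 = 3.85 / 7.42 × 100 = 51.8 %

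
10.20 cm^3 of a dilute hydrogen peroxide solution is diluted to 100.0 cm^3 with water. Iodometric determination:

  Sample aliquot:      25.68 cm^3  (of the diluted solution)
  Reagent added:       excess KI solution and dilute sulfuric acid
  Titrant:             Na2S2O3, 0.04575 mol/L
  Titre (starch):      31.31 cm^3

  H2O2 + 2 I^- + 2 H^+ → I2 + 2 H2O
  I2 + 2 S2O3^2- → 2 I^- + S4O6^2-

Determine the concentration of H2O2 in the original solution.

0.2734 mol/L

n(S2O3^2-) = 0.03131 × 0.04575 = 1.432 × 10^-3 mol
n(I2) = n(S2O3^2-)/2 = 7.162 × 10^-4 mol
n(H2O2) in the aliquot = 7.162 × 10^-4 mol (1:1 ratio)
[H2O2]_dilute = 7.162 × 10^-4 / 0.02568 = 0.02789 mol/L
[H2O2]_original = 0.02789 × 100.0/10.20 = 0.2734 mol/L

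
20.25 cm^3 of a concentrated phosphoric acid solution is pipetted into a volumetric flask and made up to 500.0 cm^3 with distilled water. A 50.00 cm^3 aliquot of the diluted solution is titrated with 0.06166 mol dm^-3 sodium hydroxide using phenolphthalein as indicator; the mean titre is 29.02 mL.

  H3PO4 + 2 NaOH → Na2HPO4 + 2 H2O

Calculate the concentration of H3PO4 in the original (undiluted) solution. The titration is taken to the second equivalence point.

n(NaOH) = 0.02902 × 0.06166 = 1.789 × 10^-3 mol
From the 1:2 ratio, n(H3PO4) in the aliquot = 1/2 × 1.789 × 10^-3 = 8.947 × 10^-4 mol
[H3PO4]_dilute = 8.947 × 10^-4 / 0.05000 = 0.01789 mol/L
Dilution factor = 500.0 / 20.25 = 24.69
[H3PO4]_stock = 0.01789 × 24.69 = 0.4418 mol/L

0.4418 mol/L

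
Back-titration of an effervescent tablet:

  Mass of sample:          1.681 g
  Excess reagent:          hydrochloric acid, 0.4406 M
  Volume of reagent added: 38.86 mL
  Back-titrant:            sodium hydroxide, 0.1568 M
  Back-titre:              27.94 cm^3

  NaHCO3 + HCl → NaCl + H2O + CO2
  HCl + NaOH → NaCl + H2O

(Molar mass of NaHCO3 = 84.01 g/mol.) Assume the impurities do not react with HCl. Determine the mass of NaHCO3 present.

n(HCl) added = 0.03886 × 0.4406 = 0.01712 mol
n(NaOH) used in back-titration = 0.02794 × 0.1568 = 4.381 × 10^-3 mol
n(HCl) left over = 4.381 × 10^-3 mol (1:1 ratio)
n(HCl) consumed by analyte = 0.01712 − 4.381 × 10^-3 = 0.01274 mol
n(NaHCO3) = 0.01274 mol (1:1 ratio)
mass of NaHCO3 = 0.01274 × 84.01 = 1.070 g

1.070 g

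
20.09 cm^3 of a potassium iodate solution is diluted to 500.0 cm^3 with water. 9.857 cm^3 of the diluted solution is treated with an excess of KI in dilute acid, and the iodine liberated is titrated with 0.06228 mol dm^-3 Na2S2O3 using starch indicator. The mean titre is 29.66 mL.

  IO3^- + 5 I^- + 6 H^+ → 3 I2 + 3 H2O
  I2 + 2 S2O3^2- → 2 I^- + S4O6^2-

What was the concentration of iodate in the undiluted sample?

n(S2O3^2-) = 0.02966 × 0.06228 = 1.847 × 10^-3 mol
n(I2) = n(S2O3^2-)/2 = 9.236 × 10^-4 mol
From the 1:3 ratio, n(IO3^-) in the aliquot = 1/3 × 9.236 × 10^-4 = 3.079 × 10^-4 mol
[IO3^-]_dilute = 3.079 × 10^-4 / 0.009857 = 0.03123 mol/L
[IO3^-]_original = 0.03123 × 500.0/20.09 = 0.7773 mol/L

0.7773 mol/L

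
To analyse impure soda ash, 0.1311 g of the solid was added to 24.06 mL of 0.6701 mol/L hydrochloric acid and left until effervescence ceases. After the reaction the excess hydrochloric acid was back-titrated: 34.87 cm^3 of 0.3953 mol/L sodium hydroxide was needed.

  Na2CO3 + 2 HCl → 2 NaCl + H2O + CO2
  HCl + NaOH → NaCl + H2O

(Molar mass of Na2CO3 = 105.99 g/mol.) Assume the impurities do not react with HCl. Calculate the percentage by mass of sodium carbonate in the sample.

94.53 %

n(HCl) added = 0.02406 × 0.6701 = 0.01612 mol
n(NaOH) used in back-titration = 0.03487 × 0.3953 = 0.01378 mol
n(HCl) left over = 0.01378 mol (1:1 ratio)
n(HCl) consumed by analyte = 0.01612 − 0.01378 = 2.338 × 10^-3 mol
From the 1:2 ratio, n(Na2CO3) = 1/2 × 2.338 × 10^-3 = 1.169 × 10^-3 mol
mass of Na2CO3 = 1.169 × 10^-3 × 105.99 = 0.1239 g
% Na2CO3 = 0.1239 / 0.1311 × 100 = 94.53 %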